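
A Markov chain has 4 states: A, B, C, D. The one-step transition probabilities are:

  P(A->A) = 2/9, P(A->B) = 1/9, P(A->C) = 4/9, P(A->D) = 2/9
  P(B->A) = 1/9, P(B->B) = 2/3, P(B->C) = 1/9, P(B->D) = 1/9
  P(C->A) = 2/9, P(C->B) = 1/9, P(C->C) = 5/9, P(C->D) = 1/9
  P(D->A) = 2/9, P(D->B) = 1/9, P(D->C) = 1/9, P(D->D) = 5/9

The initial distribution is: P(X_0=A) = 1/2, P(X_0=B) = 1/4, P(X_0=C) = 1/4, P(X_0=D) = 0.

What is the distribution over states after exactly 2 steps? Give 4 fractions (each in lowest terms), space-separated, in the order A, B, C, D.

Propagating the distribution step by step (d_{t+1} = d_t * P):
d_0 = (A=1/2, B=1/4, C=1/4, D=0)
  d_1[A] = 1/2*2/9 + 1/4*1/9 + 1/4*2/9 + 0*2/9 = 7/36
  d_1[B] = 1/2*1/9 + 1/4*2/3 + 1/4*1/9 + 0*1/9 = 1/4
  d_1[C] = 1/2*4/9 + 1/4*1/9 + 1/4*5/9 + 0*1/9 = 7/18
  d_1[D] = 1/2*2/9 + 1/4*1/9 + 1/4*1/9 + 0*5/9 = 1/6
d_1 = (A=7/36, B=1/4, C=7/18, D=1/6)
  d_2[A] = 7/36*2/9 + 1/4*1/9 + 7/18*2/9 + 1/6*2/9 = 7/36
  d_2[B] = 7/36*1/9 + 1/4*2/3 + 7/18*1/9 + 1/6*1/9 = 1/4
  d_2[C] = 7/36*4/9 + 1/4*1/9 + 7/18*5/9 + 1/6*1/9 = 113/324
  d_2[D] = 7/36*2/9 + 1/4*1/9 + 7/18*1/9 + 1/6*5/9 = 67/324
d_2 = (A=7/36, B=1/4, C=113/324, D=67/324)

Answer: 7/36 1/4 113/324 67/324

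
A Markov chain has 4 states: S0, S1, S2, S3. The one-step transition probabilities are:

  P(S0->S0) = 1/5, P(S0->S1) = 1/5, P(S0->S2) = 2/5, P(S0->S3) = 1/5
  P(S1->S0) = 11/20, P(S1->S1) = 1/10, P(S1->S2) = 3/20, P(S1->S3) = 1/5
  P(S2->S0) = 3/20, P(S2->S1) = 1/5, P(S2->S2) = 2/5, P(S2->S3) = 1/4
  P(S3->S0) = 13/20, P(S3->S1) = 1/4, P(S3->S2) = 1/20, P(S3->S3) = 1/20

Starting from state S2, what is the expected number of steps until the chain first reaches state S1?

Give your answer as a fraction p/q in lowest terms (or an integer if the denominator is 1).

Answer: 2330/489

Derivation:
Let h_i = expected steps to first reach S1 from state i.
Boundary: h_S1 = 0.
First-step equations for the other states:
  h_S0 = 1 + 1/5*h_S0 + 1/5*h_S1 + 2/5*h_S2 + 1/5*h_S3
  h_S2 = 1 + 3/20*h_S0 + 1/5*h_S1 + 2/5*h_S2 + 1/4*h_S3
  h_S3 = 1 + 13/20*h_S0 + 1/4*h_S1 + 1/20*h_S2 + 1/20*h_S3

Substituting h_S1 = 0 and rearranging gives the linear system (I - Q) h = 1:
  [4/5, -2/5, -1/5] . (h_S0, h_S2, h_S3) = 1
  [-3/20, 3/5, -1/4] . (h_S0, h_S2, h_S3) = 1
  [-13/20, -1/20, 19/20] . (h_S0, h_S2, h_S3) = 1

Solving yields:
  h_S0 = 2335/489
  h_S2 = 2330/489
  h_S3 = 745/163

Starting state is S2, so the expected hitting time is h_S2 = 2330/489.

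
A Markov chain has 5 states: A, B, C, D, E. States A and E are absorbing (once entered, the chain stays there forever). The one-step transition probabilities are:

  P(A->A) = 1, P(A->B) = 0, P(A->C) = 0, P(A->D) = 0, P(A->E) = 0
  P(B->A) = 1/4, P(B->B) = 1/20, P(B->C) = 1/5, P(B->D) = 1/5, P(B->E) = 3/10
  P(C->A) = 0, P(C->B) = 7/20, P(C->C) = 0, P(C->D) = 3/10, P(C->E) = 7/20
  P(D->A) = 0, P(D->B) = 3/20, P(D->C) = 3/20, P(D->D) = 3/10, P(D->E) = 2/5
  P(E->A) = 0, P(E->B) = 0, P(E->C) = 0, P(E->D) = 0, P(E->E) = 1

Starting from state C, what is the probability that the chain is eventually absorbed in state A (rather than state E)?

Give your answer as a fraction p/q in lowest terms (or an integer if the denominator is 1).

Let a_i = P(absorbed in A | start in state i).
Boundary conditions: a_A = 1, a_E = 0.
For each transient state i, a_i = sum_j P(i->j) * a_j:
  a_B = 1/4*a_A + 1/20*a_B + 1/5*a_C + 1/5*a_D + 3/10*a_E
  a_C = 0*a_A + 7/20*a_B + 0*a_C + 3/10*a_D + 7/20*a_E
  a_D = 0*a_A + 3/20*a_B + 3/20*a_C + 3/10*a_D + 2/5*a_E

Substituting a_A = 1 and a_E = 0, rearrange to (I - Q) a = r where r[i] = P(i -> A):
  [19/20, -1/5, -1/5] . (a_B, a_C, a_D) = 1/4
  [-7/20, 1, -3/10] . (a_B, a_C, a_D) = 0
  [-3/20, -3/20, 7/10] . (a_B, a_C, a_D) = 0

Solving yields:
  a_B = 131/419
  a_C = 58/419
  a_D = 81/838

Starting state is C, so the absorption probability is a_C = 58/419.

Answer: 58/419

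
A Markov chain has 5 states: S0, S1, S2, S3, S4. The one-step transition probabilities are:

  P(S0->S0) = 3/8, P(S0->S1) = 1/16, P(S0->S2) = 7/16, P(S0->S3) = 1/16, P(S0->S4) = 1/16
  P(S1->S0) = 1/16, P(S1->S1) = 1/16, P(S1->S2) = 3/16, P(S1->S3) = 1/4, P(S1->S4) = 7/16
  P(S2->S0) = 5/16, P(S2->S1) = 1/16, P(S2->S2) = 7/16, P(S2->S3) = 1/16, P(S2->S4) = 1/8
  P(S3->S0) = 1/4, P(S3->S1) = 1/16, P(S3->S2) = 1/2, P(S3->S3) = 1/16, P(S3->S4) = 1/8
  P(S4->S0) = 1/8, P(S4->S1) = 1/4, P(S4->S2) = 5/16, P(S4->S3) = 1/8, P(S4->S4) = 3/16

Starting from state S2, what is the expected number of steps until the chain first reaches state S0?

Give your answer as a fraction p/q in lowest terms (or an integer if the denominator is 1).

Answer: 11520/2911

Derivation:
Let h_i = expected steps to first reach S0 from state i.
Boundary: h_S0 = 0.
First-step equations for the other states:
  h_S1 = 1 + 1/16*h_S0 + 1/16*h_S1 + 3/16*h_S2 + 1/4*h_S3 + 7/16*h_S4
  h_S2 = 1 + 5/16*h_S0 + 1/16*h_S1 + 7/16*h_S2 + 1/16*h_S3 + 1/8*h_S4
  h_S3 = 1 + 1/4*h_S0 + 1/16*h_S1 + 1/2*h_S2 + 1/16*h_S3 + 1/8*h_S4
  h_S4 = 1 + 1/8*h_S0 + 1/4*h_S1 + 5/16*h_S2 + 1/8*h_S3 + 3/16*h_S4

Substituting h_S0 = 0 and rearranging gives the linear system (I - Q) h = 1:
  [15/16, -3/16, -1/4, -7/16] . (h_S1, h_S2, h_S3, h_S4) = 1
  [-1/16, 9/16, -1/16, -1/8] . (h_S1, h_S2, h_S3, h_S4) = 1
  [-1/16, -1/2, 15/16, -1/8] . (h_S1, h_S2, h_S3, h_S4) = 1
  [-1/4, -5/16, -1/8, 13/16] . (h_S1, h_S2, h_S3, h_S4) = 1

Solving yields:
  h_S1 = 15520/2911
  h_S2 = 11520/2911
  h_S3 = 12240/2911
  h_S4 = 14672/2911

Starting state is S2, so the expected hitting time is h_S2 = 11520/2911.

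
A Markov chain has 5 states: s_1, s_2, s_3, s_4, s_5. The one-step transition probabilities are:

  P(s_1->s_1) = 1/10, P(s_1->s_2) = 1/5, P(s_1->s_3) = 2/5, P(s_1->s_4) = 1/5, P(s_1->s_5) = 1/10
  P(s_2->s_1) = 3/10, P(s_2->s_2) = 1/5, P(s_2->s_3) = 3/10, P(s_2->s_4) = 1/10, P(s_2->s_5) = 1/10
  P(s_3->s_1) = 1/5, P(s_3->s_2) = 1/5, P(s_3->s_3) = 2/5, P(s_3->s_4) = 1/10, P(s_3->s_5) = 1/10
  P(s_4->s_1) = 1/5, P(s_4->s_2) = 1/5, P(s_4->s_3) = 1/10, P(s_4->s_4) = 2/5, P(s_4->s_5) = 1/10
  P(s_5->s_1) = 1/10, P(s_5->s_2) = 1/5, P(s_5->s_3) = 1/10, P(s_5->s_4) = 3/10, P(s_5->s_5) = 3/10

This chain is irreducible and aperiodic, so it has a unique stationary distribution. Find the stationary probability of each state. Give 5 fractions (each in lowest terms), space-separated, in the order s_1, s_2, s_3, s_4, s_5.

The stationary distribution satisfies pi = pi * P, i.e.:
  pi_s_1 = 1/10*pi_s_1 + 3/10*pi_s_2 + 1/5*pi_s_3 + 1/5*pi_s_4 + 1/10*pi_s_5
  pi_s_2 = 1/5*pi_s_1 + 1/5*pi_s_2 + 1/5*pi_s_3 + 1/5*pi_s_4 + 1/5*pi_s_5
  pi_s_3 = 2/5*pi_s_1 + 3/10*pi_s_2 + 2/5*pi_s_3 + 1/10*pi_s_4 + 1/10*pi_s_5
  pi_s_4 = 1/5*pi_s_1 + 1/10*pi_s_2 + 1/10*pi_s_3 + 2/5*pi_s_4 + 3/10*pi_s_5
  pi_s_5 = 1/10*pi_s_1 + 1/10*pi_s_2 + 1/10*pi_s_3 + 1/10*pi_s_4 + 3/10*pi_s_5
with normalization: pi_s_1 + pi_s_2 + pi_s_3 + pi_s_4 + pi_s_5 = 1.

Using the first 4 balance equations plus normalization, the linear system A*pi = b is:
  [-9/10, 3/10, 1/5, 1/5, 1/10] . pi = 0
  [1/5, -4/5, 1/5, 1/5, 1/5] . pi = 0
  [2/5, 3/10, -3/5, 1/10, 1/10] . pi = 0
  [1/5, 1/10, 1/10, -3/5, 3/10] . pi = 0
  [1, 1, 1, 1, 1] . pi = 1

Solving yields:
  pi_s_1 = 83/440
  pi_s_2 = 1/5
  pi_s_3 = 173/616
  pi_s_4 = 633/3080
  pi_s_5 = 1/8

Verification (pi * P):
  83/440*1/10 + 1/5*3/10 + 173/616*1/5 + 633/3080*1/5 + 1/8*1/10 = 83/440 = pi_s_1  (ok)
  83/440*1/5 + 1/5*1/5 + 173/616*1/5 + 633/3080*1/5 + 1/8*1/5 = 1/5 = pi_s_2  (ok)
  83/440*2/5 + 1/5*3/10 + 173/616*2/5 + 633/3080*1/10 + 1/8*1/10 = 173/616 = pi_s_3  (ok)
  83/440*1/5 + 1/5*1/10 + 173/616*1/10 + 633/3080*2/5 + 1/8*3/10 = 633/3080 = pi_s_4  (ok)
  83/440*1/10 + 1/5*1/10 + 173/616*1/10 + 633/3080*1/10 + 1/8*3/10 = 1/8 = pi_s_5  (ok)

Answer: 83/440 1/5 173/616 633/3080 1/8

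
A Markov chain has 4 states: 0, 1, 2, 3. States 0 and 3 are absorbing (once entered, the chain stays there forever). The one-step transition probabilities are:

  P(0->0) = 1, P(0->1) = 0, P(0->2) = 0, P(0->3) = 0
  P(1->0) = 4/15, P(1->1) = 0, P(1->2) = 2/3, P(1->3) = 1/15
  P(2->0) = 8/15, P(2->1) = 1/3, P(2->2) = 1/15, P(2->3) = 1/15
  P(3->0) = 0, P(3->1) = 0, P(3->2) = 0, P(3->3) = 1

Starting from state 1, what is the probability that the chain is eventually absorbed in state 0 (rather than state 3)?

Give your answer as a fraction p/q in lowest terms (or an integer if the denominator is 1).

Answer: 17/20

Derivation:
Let a_i = P(absorbed in 0 | start in state i).
Boundary conditions: a_0 = 1, a_3 = 0.
For each transient state i, a_i = sum_j P(i->j) * a_j:
  a_1 = 4/15*a_0 + 0*a_1 + 2/3*a_2 + 1/15*a_3
  a_2 = 8/15*a_0 + 1/3*a_1 + 1/15*a_2 + 1/15*a_3

Substituting a_0 = 1 and a_3 = 0, rearrange to (I - Q) a = r where r[i] = P(i -> 0):
  [1, -2/3] . (a_1, a_2) = 4/15
  [-1/3, 14/15] . (a_1, a_2) = 8/15

Solving yields:
  a_1 = 17/20
  a_2 = 7/8

Starting state is 1, so the absorption probability is a_1 = 17/20.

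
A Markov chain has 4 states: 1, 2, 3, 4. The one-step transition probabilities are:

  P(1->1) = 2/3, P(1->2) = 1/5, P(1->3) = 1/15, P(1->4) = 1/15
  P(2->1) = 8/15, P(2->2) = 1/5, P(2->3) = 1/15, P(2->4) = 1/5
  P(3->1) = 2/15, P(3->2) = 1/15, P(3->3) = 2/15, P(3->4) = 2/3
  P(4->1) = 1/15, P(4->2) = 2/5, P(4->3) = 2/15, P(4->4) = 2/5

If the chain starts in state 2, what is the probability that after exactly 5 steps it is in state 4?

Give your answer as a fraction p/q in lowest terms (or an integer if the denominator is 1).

Computing P^5 by repeated multiplication:
P^1 =
  1: [2/3, 1/5, 1/15, 1/15]
  2: [8/15, 1/5, 1/15, 1/5]
  3: [2/15, 1/15, 2/15, 2/3]
  4: [1/15, 2/5, 2/15, 2/5]
P^2 =
  1: [127/225, 46/225, 17/225, 7/45]
  2: [109/225, 52/225, 19/225, 1/5]
  3: [14/75, 71/225, 3/25, 17/45]
  4: [68/225, 59/225, 23/225, 1/3]
P^3 =
  1: [569/1125, 746/3375, 277/3375, 43/225]
  2: [1589/3375, 772/3375, 289/3375, 29/135]
  3: [1127/3375, 292/1125, 337/3375, 23/75]
  4: [1273/3375, 854/3375, 323/3375, 37/135]
P^4 =
  1: [2693/5625, 11506/50625, 4297/50625, 2117/10125]
  2: [23369/50625, 11722/50625, 1463/16875, 743/3375]
  3: [19987/50625, 12556/50625, 4747/50625, 889/3375]
  4: [21133/50625, 12254/50625, 1541/16875, 841/3375]
P^5 =
  1: [353597/759375, 175036/759375, 65507/759375, 33047/151875]
  2: [347389/759375, 58844/253125, 7351/84375, 33859/151875]
  3: [323147/759375, 182386/759375, 68707/759375, 37027/151875]
  4: [331223/759375, 60158/253125, 22621/253125, 35963/151875]

(P^5)[2 -> 4] = 33859/151875

Answer: 33859/151875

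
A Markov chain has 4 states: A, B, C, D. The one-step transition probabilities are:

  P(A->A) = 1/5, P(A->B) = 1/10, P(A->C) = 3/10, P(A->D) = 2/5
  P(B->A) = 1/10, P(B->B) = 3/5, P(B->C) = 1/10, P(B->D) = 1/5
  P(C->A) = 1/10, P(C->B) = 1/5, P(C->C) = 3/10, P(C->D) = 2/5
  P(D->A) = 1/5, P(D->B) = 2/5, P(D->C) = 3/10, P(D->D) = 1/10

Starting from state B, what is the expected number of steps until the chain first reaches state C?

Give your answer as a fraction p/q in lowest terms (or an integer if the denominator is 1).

Answer: 970/163

Derivation:
Let h_i = expected steps to first reach C from state i.
Boundary: h_C = 0.
First-step equations for the other states:
  h_A = 1 + 1/5*h_A + 1/10*h_B + 3/10*h_C + 2/5*h_D
  h_B = 1 + 1/10*h_A + 3/5*h_B + 1/10*h_C + 1/5*h_D
  h_D = 1 + 1/5*h_A + 2/5*h_B + 3/10*h_C + 1/10*h_D

Substituting h_C = 0 and rearranging gives the linear system (I - Q) h = 1:
  [4/5, -1/10, -2/5] . (h_A, h_B, h_D) = 1
  [-1/10, 2/5, -1/5] . (h_A, h_B, h_D) = 1
  [-1/5, -2/5, 9/10] . (h_A, h_B, h_D) = 1

Solving yields:
  h_A = 710/163
  h_B = 970/163
  h_D = 770/163

Starting state is B, so the expected hitting time is h_B = 970/163.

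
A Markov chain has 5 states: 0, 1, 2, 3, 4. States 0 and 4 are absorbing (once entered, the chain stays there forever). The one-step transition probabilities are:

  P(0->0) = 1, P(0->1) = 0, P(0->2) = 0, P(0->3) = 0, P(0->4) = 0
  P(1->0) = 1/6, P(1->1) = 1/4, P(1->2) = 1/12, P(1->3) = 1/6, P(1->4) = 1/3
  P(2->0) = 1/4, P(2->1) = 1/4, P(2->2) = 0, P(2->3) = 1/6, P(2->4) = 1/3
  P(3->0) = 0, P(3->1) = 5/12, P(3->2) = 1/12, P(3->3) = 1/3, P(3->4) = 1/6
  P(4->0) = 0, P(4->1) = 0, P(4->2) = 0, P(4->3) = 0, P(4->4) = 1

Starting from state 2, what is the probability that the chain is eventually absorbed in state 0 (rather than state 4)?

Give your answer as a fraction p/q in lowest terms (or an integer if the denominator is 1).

Answer: 127/343

Derivation:
Let a_i = P(absorbed in 0 | start in state i).
Boundary conditions: a_0 = 1, a_4 = 0.
For each transient state i, a_i = sum_j P(i->j) * a_j:
  a_1 = 1/6*a_0 + 1/4*a_1 + 1/12*a_2 + 1/6*a_3 + 1/3*a_4
  a_2 = 1/4*a_0 + 1/4*a_1 + 0*a_2 + 1/6*a_3 + 1/3*a_4
  a_3 = 0*a_0 + 5/12*a_1 + 1/12*a_2 + 1/3*a_3 + 1/6*a_4

Substituting a_0 = 1 and a_4 = 0, rearrange to (I - Q) a = r where r[i] = P(i -> 0):
  [3/4, -1/12, -1/6] . (a_1, a_2, a_3) = 1/6
  [-1/4, 1, -1/6] . (a_1, a_2, a_3) = 1/4
  [-5/12, -1/12, 2/3] . (a_1, a_2, a_3) = 0

Solving yields:
  a_1 = 109/343
  a_2 = 127/343
  a_3 = 12/49

Starting state is 2, so the absorption probability is a_2 = 127/343.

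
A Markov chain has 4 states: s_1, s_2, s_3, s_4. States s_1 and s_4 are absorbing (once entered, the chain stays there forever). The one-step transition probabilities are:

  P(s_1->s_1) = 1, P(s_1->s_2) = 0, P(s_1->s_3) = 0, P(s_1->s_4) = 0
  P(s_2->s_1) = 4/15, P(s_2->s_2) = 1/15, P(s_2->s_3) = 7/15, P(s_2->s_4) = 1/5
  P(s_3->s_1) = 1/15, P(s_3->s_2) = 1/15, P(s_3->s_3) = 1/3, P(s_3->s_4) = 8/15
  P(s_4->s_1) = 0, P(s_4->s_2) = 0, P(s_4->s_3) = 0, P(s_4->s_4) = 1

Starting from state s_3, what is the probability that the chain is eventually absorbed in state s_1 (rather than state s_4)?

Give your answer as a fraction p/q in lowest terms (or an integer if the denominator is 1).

Let a_i = P(absorbed in s_1 | start in state i).
Boundary conditions: a_s_1 = 1, a_s_4 = 0.
For each transient state i, a_i = sum_j P(i->j) * a_j:
  a_s_2 = 4/15*a_s_1 + 1/15*a_s_2 + 7/15*a_s_3 + 1/5*a_s_4
  a_s_3 = 1/15*a_s_1 + 1/15*a_s_2 + 1/3*a_s_3 + 8/15*a_s_4

Substituting a_s_1 = 1 and a_s_4 = 0, rearrange to (I - Q) a = r where r[i] = P(i -> s_1):
  [14/15, -7/15] . (a_s_2, a_s_3) = 4/15
  [-1/15, 2/3] . (a_s_2, a_s_3) = 1/15

Solving yields:
  a_s_2 = 47/133
  a_s_3 = 18/133

Starting state is s_3, so the absorption probability is a_s_3 = 18/133.

Answer: 18/133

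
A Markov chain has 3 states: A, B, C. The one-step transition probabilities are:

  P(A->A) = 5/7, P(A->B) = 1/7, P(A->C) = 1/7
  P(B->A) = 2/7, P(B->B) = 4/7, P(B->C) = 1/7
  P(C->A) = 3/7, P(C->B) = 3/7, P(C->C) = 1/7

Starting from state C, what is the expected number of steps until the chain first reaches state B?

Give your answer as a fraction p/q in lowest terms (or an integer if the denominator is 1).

Let h_i = expected steps to first reach B from state i.
Boundary: h_B = 0.
First-step equations for the other states:
  h_A = 1 + 5/7*h_A + 1/7*h_B + 1/7*h_C
  h_C = 1 + 3/7*h_A + 3/7*h_B + 1/7*h_C

Substituting h_B = 0 and rearranging gives the linear system (I - Q) h = 1:
  [2/7, -1/7] . (h_A, h_C) = 1
  [-3/7, 6/7] . (h_A, h_C) = 1

Solving yields:
  h_A = 49/9
  h_C = 35/9

Starting state is C, so the expected hitting time is h_C = 35/9.

Answer: 35/9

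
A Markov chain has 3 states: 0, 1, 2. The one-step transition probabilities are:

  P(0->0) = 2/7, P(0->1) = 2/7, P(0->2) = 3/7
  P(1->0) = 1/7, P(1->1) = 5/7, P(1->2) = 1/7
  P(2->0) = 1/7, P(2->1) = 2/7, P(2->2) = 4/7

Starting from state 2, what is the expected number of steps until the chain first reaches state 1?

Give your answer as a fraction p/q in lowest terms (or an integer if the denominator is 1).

Let h_i = expected steps to first reach 1 from state i.
Boundary: h_1 = 0.
First-step equations for the other states:
  h_0 = 1 + 2/7*h_0 + 2/7*h_1 + 3/7*h_2
  h_2 = 1 + 1/7*h_0 + 2/7*h_1 + 4/7*h_2

Substituting h_1 = 0 and rearranging gives the linear system (I - Q) h = 1:
  [5/7, -3/7] . (h_0, h_2) = 1
  [-1/7, 3/7] . (h_0, h_2) = 1

Solving yields:
  h_0 = 7/2
  h_2 = 7/2

Starting state is 2, so the expected hitting time is h_2 = 7/2.

Answer: 7/2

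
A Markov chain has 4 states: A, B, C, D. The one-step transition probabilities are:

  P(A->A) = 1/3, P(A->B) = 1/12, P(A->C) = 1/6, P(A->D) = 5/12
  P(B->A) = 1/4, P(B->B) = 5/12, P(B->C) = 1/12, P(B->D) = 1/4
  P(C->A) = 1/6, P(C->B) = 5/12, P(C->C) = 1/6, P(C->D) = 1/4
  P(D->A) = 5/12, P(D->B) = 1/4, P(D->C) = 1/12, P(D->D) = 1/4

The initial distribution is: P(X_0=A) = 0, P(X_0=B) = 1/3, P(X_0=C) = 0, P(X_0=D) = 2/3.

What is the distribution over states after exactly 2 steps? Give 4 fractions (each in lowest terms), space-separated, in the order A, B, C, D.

Propagating the distribution step by step (d_{t+1} = d_t * P):
d_0 = (A=0, B=1/3, C=0, D=2/3)
  d_1[A] = 0*1/3 + 1/3*1/4 + 0*1/6 + 2/3*5/12 = 13/36
  d_1[B] = 0*1/12 + 1/3*5/12 + 0*5/12 + 2/3*1/4 = 11/36
  d_1[C] = 0*1/6 + 1/3*1/12 + 0*1/6 + 2/3*1/12 = 1/12
  d_1[D] = 0*5/12 + 1/3*1/4 + 0*1/4 + 2/3*1/4 = 1/4
d_1 = (A=13/36, B=11/36, C=1/12, D=1/4)
  d_2[A] = 13/36*1/3 + 11/36*1/4 + 1/12*1/6 + 1/4*5/12 = 17/54
  d_2[B] = 13/36*1/12 + 11/36*5/12 + 1/12*5/12 + 1/4*1/4 = 55/216
  d_2[C] = 13/36*1/6 + 11/36*1/12 + 1/12*1/6 + 1/4*1/12 = 13/108
  d_2[D] = 13/36*5/12 + 11/36*1/4 + 1/12*1/4 + 1/4*1/4 = 67/216
d_2 = (A=17/54, B=55/216, C=13/108, D=67/216)

Answer: 17/54 55/216 13/108 67/216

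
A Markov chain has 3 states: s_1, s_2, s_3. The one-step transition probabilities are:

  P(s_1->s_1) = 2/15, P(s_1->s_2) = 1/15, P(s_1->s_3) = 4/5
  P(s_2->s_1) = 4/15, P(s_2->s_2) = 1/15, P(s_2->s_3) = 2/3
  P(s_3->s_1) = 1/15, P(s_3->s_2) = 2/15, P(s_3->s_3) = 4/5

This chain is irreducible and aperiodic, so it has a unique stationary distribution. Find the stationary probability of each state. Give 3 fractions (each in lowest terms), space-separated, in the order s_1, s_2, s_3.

Answer: 22/227 27/227 178/227

Derivation:
The stationary distribution satisfies pi = pi * P, i.e.:
  pi_s_1 = 2/15*pi_s_1 + 4/15*pi_s_2 + 1/15*pi_s_3
  pi_s_2 = 1/15*pi_s_1 + 1/15*pi_s_2 + 2/15*pi_s_3
  pi_s_3 = 4/5*pi_s_1 + 2/3*pi_s_2 + 4/5*pi_s_3
with normalization: pi_s_1 + pi_s_2 + pi_s_3 = 1.

Using the first 2 balance equations plus normalization, the linear system A*pi = b is:
  [-13/15, 4/15, 1/15] . pi = 0
  [1/15, -14/15, 2/15] . pi = 0
  [1, 1, 1] . pi = 1

Solving yields:
  pi_s_1 = 22/227
  pi_s_2 = 27/227
  pi_s_3 = 178/227

Verification (pi * P):
  22/227*2/15 + 27/227*4/15 + 178/227*1/15 = 22/227 = pi_s_1  (ok)
  22/227*1/15 + 27/227*1/15 + 178/227*2/15 = 27/227 = pi_s_2  (ok)
  22/227*4/5 + 27/227*2/3 + 178/227*4/5 = 178/227 = pi_s_3  (ok)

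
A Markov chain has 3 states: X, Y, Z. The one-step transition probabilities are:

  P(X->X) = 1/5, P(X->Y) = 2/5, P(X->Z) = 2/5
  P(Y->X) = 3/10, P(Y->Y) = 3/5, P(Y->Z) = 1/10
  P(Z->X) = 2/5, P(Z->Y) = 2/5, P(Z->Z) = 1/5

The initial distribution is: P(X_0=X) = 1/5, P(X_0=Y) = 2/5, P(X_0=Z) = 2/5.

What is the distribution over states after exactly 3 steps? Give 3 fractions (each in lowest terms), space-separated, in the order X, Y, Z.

Propagating the distribution step by step (d_{t+1} = d_t * P):
d_0 = (X=1/5, Y=2/5, Z=2/5)
  d_1[X] = 1/5*1/5 + 2/5*3/10 + 2/5*2/5 = 8/25
  d_1[Y] = 1/5*2/5 + 2/5*3/5 + 2/5*2/5 = 12/25
  d_1[Z] = 1/5*2/5 + 2/5*1/10 + 2/5*1/5 = 1/5
d_1 = (X=8/25, Y=12/25, Z=1/5)
  d_2[X] = 8/25*1/5 + 12/25*3/10 + 1/5*2/5 = 36/125
  d_2[Y] = 8/25*2/5 + 12/25*3/5 + 1/5*2/5 = 62/125
  d_2[Z] = 8/25*2/5 + 12/25*1/10 + 1/5*1/5 = 27/125
d_2 = (X=36/125, Y=62/125, Z=27/125)
  d_3[X] = 36/125*1/5 + 62/125*3/10 + 27/125*2/5 = 183/625
  d_3[Y] = 36/125*2/5 + 62/125*3/5 + 27/125*2/5 = 312/625
  d_3[Z] = 36/125*2/5 + 62/125*1/10 + 27/125*1/5 = 26/125
d_3 = (X=183/625, Y=312/625, Z=26/125)

Answer: 183/625 312/625 26/125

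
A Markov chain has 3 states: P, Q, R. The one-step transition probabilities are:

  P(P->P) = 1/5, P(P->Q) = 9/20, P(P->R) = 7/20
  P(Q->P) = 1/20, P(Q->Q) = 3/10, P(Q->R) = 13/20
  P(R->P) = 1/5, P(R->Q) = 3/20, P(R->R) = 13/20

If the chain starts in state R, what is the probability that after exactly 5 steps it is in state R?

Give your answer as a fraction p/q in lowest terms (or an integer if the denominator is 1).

Computing P^5 by repeated multiplication:
P^1 =
  P: [1/5, 9/20, 7/20]
  Q: [1/20, 3/10, 13/20]
  R: [1/5, 3/20, 13/20]
P^2 =
  P: [53/400, 111/400, 59/100]
  Q: [31/200, 21/100, 127/200]
  R: [71/400, 93/400, 59/100]
P^3 =
  P: [1267/8000, 1851/8000, 2441/4000]
  Q: [337/2000, 57/250, 1207/2000]
  R: [1321/8000, 381/1600, 2387/4000]
P^4 =
  P: [26447/160000, 7431/32000, 48199/80000]
  Q: [829/5000, 939/4000, 11989/20000]
  R: [5257/32000, 37641/160000, 48037/80000]
P^5 =
  P: [105707/640000, 750147/3200000, 960659/1600000]
  Q: [13183/80000, 93981/400000, 30013/50000]
  R: [527077/3200000, 750633/3200000, 192229/320000]

(P^5)[R -> R] = 192229/320000

Answer: 192229/320000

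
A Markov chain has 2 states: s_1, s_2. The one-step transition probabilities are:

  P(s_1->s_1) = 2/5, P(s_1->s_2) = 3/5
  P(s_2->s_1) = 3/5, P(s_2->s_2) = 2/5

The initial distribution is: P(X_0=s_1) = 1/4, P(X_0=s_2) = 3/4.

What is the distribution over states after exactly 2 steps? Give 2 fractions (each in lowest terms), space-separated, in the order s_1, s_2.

Answer: 49/100 51/100

Derivation:
Propagating the distribution step by step (d_{t+1} = d_t * P):
d_0 = (s_1=1/4, s_2=3/4)
  d_1[s_1] = 1/4*2/5 + 3/4*3/5 = 11/20
  d_1[s_2] = 1/4*3/5 + 3/4*2/5 = 9/20
d_1 = (s_1=11/20, s_2=9/20)
  d_2[s_1] = 11/20*2/5 + 9/20*3/5 = 49/100
  d_2[s_2] = 11/20*3/5 + 9/20*2/5 = 51/100
d_2 = (s_1=49/100, s_2=51/100)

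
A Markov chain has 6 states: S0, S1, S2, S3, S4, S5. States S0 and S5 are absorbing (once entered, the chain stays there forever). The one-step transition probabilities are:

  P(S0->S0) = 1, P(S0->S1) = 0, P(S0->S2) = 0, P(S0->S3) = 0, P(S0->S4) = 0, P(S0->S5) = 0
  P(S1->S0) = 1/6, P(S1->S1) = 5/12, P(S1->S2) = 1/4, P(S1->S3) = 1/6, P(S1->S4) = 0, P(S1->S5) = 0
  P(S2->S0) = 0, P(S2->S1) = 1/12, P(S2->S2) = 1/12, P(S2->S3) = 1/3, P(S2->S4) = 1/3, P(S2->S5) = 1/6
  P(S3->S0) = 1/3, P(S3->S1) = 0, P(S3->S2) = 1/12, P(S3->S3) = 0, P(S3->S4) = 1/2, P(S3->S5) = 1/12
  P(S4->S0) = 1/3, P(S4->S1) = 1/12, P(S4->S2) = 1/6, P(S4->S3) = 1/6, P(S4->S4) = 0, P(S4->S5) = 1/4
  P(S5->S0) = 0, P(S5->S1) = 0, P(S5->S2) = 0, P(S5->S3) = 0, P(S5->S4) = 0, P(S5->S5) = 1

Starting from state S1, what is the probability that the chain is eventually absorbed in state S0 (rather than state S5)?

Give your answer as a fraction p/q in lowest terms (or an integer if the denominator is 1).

Let a_i = P(absorbed in S0 | start in state i).
Boundary conditions: a_S0 = 1, a_S5 = 0.
For each transient state i, a_i = sum_j P(i->j) * a_j:
  a_S1 = 1/6*a_S0 + 5/12*a_S1 + 1/4*a_S2 + 1/6*a_S3 + 0*a_S4 + 0*a_S5
  a_S2 = 0*a_S0 + 1/12*a_S1 + 1/12*a_S2 + 1/3*a_S3 + 1/3*a_S4 + 1/6*a_S5
  a_S3 = 1/3*a_S0 + 0*a_S1 + 1/12*a_S2 + 0*a_S3 + 1/2*a_S4 + 1/12*a_S5
  a_S4 = 1/3*a_S0 + 1/12*a_S1 + 1/6*a_S2 + 1/6*a_S3 + 0*a_S4 + 1/4*a_S5

Substituting a_S0 = 1 and a_S5 = 0, rearrange to (I - Q) a = r where r[i] = P(i -> S0):
  [7/12, -1/4, -1/6, 0] . (a_S1, a_S2, a_S3, a_S4) = 1/6
  [-1/12, 11/12, -1/3, -1/3] . (a_S1, a_S2, a_S3, a_S4) = 0
  [0, -1/12, 1, -1/2] . (a_S1, a_S2, a_S3, a_S4) = 1/3
  [-1/12, -1/6, -1/6, 1] . (a_S1, a_S2, a_S3, a_S4) = 1/3

Solving yields:
  a_S1 = 1398/1991
  a_S2 = 1042/1991
  a_S3 = 1339/1991
  a_S4 = 107/181

Starting state is S1, so the absorption probability is a_S1 = 1398/1991.

Answer: 1398/1991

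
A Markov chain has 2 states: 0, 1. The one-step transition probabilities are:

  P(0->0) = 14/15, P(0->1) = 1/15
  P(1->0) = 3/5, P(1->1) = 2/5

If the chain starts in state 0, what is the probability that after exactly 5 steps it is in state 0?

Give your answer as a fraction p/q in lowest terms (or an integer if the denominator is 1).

Answer: 1094/1215

Derivation:
Computing P^5 by repeated multiplication:
P^1 =
  0: [14/15, 1/15]
  1: [3/5, 2/5]
P^2 =
  0: [41/45, 4/45]
  1: [4/5, 1/5]
P^3 =
  0: [122/135, 13/135]
  1: [13/15, 2/15]
P^4 =
  0: [73/81, 8/81]
  1: [8/9, 1/9]
P^5 =
  0: [1094/1215, 121/1215]
  1: [121/135, 14/135]

(P^5)[0 -> 0] = 1094/1215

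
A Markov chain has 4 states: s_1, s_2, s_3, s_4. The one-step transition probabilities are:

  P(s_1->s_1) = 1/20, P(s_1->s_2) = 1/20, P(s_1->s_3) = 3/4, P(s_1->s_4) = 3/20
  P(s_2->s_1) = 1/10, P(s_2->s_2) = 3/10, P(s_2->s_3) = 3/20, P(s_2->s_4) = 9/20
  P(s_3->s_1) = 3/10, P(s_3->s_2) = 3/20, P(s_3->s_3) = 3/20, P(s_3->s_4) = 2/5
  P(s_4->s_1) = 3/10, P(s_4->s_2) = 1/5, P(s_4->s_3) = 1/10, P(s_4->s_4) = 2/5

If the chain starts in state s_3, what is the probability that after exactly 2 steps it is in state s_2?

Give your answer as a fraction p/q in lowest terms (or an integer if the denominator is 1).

Computing P^2 by repeated multiplication:
P^1 =
  s_1: [1/20, 1/20, 3/4, 3/20]
  s_2: [1/10, 3/10, 3/20, 9/20]
  s_3: [3/10, 3/20, 3/20, 2/5]
  s_4: [3/10, 1/5, 1/10, 2/5]
P^2 =
  s_1: [111/400, 4/25, 69/400, 39/100]
  s_2: [43/200, 83/400, 3/16, 39/100]
  s_3: [39/200, 13/80, 31/100, 133/400]
  s_4: [37/200, 17/100, 31/100, 67/200]

(P^2)[s_3 -> s_2] = 13/80

Answer: 13/80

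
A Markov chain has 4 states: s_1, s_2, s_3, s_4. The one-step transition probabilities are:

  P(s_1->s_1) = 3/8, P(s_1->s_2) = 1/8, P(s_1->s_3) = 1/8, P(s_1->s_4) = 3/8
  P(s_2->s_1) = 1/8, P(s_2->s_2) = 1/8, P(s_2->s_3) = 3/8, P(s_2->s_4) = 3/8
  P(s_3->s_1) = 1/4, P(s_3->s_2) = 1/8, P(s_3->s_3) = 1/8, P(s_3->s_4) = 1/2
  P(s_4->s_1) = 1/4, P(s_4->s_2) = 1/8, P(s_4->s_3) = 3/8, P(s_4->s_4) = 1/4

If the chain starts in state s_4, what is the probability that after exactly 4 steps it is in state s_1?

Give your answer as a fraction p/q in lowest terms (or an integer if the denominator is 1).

Answer: 1097/4096

Derivation:
Computing P^4 by repeated multiplication:
P^1 =
  s_1: [3/8, 1/8, 1/8, 3/8]
  s_2: [1/8, 1/8, 3/8, 3/8]
  s_3: [1/4, 1/8, 1/8, 1/2]
  s_4: [1/4, 1/8, 3/8, 1/4]
P^2 =
  s_1: [9/32, 1/8, 1/4, 11/32]
  s_2: [1/4, 1/8, 1/4, 3/8]
  s_3: [17/64, 1/8, 9/32, 21/64]
  s_4: [17/64, 1/8, 7/32, 25/64]
P^3 =
  s_1: [69/256, 1/8, 31/128, 93/256]
  s_2: [17/64, 1/8, 1/4, 23/64]
  s_3: [137/512, 1/8, 61/256, 189/512]
  s_4: [137/512, 1/8, 65/256, 181/512]
P^4 =
  s_1: [549/2048, 1/8, 253/1024, 737/2048]
  s_2: [137/512, 1/8, 63/256, 185/512]
  s_3: [1097/4096, 1/8, 509/2048, 1469/4096]
  s_4: [1097/4096, 1/8, 501/2048, 1485/4096]

(P^4)[s_4 -> s_1] = 1097/4096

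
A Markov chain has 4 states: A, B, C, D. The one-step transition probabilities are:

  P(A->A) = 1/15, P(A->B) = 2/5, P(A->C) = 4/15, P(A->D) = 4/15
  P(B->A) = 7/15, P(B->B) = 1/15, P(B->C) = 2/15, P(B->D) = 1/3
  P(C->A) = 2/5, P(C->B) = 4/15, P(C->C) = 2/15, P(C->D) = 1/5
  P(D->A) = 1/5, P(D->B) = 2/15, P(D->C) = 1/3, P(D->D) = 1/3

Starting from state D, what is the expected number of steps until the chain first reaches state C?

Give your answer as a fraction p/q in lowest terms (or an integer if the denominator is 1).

Answer: 640/181

Derivation:
Let h_i = expected steps to first reach C from state i.
Boundary: h_C = 0.
First-step equations for the other states:
  h_A = 1 + 1/15*h_A + 2/5*h_B + 4/15*h_C + 4/15*h_D
  h_B = 1 + 7/15*h_A + 1/15*h_B + 2/15*h_C + 1/3*h_D
  h_D = 1 + 1/5*h_A + 2/15*h_B + 1/3*h_C + 1/3*h_D

Substituting h_C = 0 and rearranging gives the linear system (I - Q) h = 1:
  [14/15, -2/5, -4/15] . (h_A, h_B, h_D) = 1
  [-7/15, 14/15, -1/3] . (h_A, h_B, h_D) = 1
  [-1/5, -2/15, 2/3] . (h_A, h_B, h_D) = 1

Solving yields:
  h_A = 710/181
  h_B = 1555/362
  h_D = 640/181

Starting state is D, so the expected hitting time is h_D = 640/181.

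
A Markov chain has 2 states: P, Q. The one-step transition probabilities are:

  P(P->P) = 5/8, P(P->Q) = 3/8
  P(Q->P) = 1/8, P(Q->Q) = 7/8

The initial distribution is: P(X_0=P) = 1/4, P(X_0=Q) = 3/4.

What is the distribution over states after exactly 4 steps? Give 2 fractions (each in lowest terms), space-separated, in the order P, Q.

Propagating the distribution step by step (d_{t+1} = d_t * P):
d_0 = (P=1/4, Q=3/4)
  d_1[P] = 1/4*5/8 + 3/4*1/8 = 1/4
  d_1[Q] = 1/4*3/8 + 3/4*7/8 = 3/4
d_1 = (P=1/4, Q=3/4)
  d_2[P] = 1/4*5/8 + 3/4*1/8 = 1/4
  d_2[Q] = 1/4*3/8 + 3/4*7/8 = 3/4
d_2 = (P=1/4, Q=3/4)
  d_3[P] = 1/4*5/8 + 3/4*1/8 = 1/4
  d_3[Q] = 1/4*3/8 + 3/4*7/8 = 3/4
d_3 = (P=1/4, Q=3/4)
  d_4[P] = 1/4*5/8 + 3/4*1/8 = 1/4
  d_4[Q] = 1/4*3/8 + 3/4*7/8 = 3/4
d_4 = (P=1/4, Q=3/4)

Answer: 1/4 3/4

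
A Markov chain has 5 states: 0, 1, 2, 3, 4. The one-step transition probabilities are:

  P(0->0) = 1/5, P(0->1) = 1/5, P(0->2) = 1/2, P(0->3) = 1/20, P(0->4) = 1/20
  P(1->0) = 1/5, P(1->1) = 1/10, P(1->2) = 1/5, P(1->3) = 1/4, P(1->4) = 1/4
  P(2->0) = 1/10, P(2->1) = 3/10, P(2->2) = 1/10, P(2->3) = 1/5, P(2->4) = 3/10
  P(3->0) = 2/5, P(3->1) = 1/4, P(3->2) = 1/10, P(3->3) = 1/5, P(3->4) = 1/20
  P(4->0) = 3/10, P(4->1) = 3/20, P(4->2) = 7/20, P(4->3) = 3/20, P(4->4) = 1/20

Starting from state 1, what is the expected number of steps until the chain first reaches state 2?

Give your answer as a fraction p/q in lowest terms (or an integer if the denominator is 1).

Let h_i = expected steps to first reach 2 from state i.
Boundary: h_2 = 0.
First-step equations for the other states:
  h_0 = 1 + 1/5*h_0 + 1/5*h_1 + 1/2*h_2 + 1/20*h_3 + 1/20*h_4
  h_1 = 1 + 1/5*h_0 + 1/10*h_1 + 1/5*h_2 + 1/4*h_3 + 1/4*h_4
  h_3 = 1 + 2/5*h_0 + 1/4*h_1 + 1/10*h_2 + 1/5*h_3 + 1/20*h_4
  h_4 = 1 + 3/10*h_0 + 3/20*h_1 + 7/20*h_2 + 3/20*h_3 + 1/20*h_4

Substituting h_2 = 0 and rearranging gives the linear system (I - Q) h = 1:
  [4/5, -1/5, -1/20, -1/20] . (h_0, h_1, h_3, h_4) = 1
  [-1/5, 9/10, -1/4, -1/4] . (h_0, h_1, h_3, h_4) = 1
  [-2/5, -1/4, 4/5, -1/20] . (h_0, h_1, h_3, h_4) = 1
  [-3/10, -3/20, -3/20, 19/20] . (h_0, h_1, h_3, h_4) = 1

Solving yields:
  h_0 = 18650/7223
  h_1 = 26020/7223
  h_3 = 27860/7223
  h_4 = 22000/7223

Starting state is 1, so the expected hitting time is h_1 = 26020/7223.

Answer: 26020/7223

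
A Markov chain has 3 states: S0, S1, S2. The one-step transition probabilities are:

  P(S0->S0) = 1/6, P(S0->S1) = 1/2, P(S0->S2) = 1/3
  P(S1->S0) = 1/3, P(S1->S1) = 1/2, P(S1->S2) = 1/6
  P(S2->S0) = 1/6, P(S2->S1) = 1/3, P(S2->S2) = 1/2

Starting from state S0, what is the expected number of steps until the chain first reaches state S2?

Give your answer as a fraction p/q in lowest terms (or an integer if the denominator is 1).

Answer: 4

Derivation:
Let h_i = expected steps to first reach S2 from state i.
Boundary: h_S2 = 0.
First-step equations for the other states:
  h_S0 = 1 + 1/6*h_S0 + 1/2*h_S1 + 1/3*h_S2
  h_S1 = 1 + 1/3*h_S0 + 1/2*h_S1 + 1/6*h_S2

Substituting h_S2 = 0 and rearranging gives the linear system (I - Q) h = 1:
  [5/6, -1/2] . (h_S0, h_S1) = 1
  [-1/3, 1/2] . (h_S0, h_S1) = 1

Solving yields:
  h_S0 = 4
  h_S1 = 14/3

Starting state is S0, so the expected hitting time is h_S0 = 4.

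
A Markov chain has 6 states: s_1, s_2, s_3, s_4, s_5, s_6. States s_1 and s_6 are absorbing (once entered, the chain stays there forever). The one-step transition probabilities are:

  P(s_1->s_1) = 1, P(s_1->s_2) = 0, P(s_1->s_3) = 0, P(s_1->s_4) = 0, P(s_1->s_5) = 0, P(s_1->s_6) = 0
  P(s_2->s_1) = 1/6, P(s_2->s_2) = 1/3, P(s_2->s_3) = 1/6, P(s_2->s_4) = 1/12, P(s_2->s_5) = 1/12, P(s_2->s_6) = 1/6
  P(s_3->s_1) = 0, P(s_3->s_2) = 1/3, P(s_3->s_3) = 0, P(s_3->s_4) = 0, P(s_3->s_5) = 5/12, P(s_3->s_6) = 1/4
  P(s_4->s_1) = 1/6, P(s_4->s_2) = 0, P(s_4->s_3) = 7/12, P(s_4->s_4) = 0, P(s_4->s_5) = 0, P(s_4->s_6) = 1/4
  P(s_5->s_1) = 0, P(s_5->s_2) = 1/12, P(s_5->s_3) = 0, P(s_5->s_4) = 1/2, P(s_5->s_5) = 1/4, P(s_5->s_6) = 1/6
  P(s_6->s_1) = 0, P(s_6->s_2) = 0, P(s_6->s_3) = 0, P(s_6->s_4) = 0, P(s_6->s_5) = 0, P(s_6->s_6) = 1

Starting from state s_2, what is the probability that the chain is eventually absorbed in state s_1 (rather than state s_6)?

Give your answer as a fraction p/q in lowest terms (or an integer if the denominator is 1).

Let a_i = P(absorbed in s_1 | start in state i).
Boundary conditions: a_s_1 = 1, a_s_6 = 0.
For each transient state i, a_i = sum_j P(i->j) * a_j:
  a_s_2 = 1/6*a_s_1 + 1/3*a_s_2 + 1/6*a_s_3 + 1/12*a_s_4 + 1/12*a_s_5 + 1/6*a_s_6
  a_s_3 = 0*a_s_1 + 1/3*a_s_2 + 0*a_s_3 + 0*a_s_4 + 5/12*a_s_5 + 1/4*a_s_6
  a_s_4 = 1/6*a_s_1 + 0*a_s_2 + 7/12*a_s_3 + 0*a_s_4 + 0*a_s_5 + 1/4*a_s_6
  a_s_5 = 0*a_s_1 + 1/12*a_s_2 + 0*a_s_3 + 1/2*a_s_4 + 1/4*a_s_5 + 1/6*a_s_6

Substituting a_s_1 = 1 and a_s_6 = 0, rearrange to (I - Q) a = r where r[i] = P(i -> s_1):
  [2/3, -1/6, -1/12, -1/12] . (a_s_2, a_s_3, a_s_4, a_s_5) = 1/6
  [-1/3, 1, 0, -5/12] . (a_s_2, a_s_3, a_s_4, a_s_5) = 0
  [0, -7/12, 1, 0] . (a_s_2, a_s_3, a_s_4, a_s_5) = 1/6
  [-1/12, 0, -1/2, 3/4] . (a_s_2, a_s_3, a_s_4, a_s_5) = 0

Solving yields:
  a_s_2 = 2652/7105
  a_s_3 = 1594/7105
  a_s_4 = 302/1015
  a_s_5 = 1704/7105

Starting state is s_2, so the absorption probability is a_s_2 = 2652/7105.

Answer: 2652/7105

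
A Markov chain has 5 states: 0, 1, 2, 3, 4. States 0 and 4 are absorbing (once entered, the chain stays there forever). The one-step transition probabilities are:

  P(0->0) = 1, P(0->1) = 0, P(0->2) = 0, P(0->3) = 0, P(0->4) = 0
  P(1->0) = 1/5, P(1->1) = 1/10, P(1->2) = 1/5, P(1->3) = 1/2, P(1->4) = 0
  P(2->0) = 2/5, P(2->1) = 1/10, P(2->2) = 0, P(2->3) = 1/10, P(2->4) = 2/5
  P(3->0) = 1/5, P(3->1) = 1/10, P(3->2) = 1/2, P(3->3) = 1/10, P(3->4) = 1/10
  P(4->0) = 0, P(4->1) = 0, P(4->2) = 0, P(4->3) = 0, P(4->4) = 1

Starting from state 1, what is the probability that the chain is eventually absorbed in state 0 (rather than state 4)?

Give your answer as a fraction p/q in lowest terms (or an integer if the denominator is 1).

Let a_i = P(absorbed in 0 | start in state i).
Boundary conditions: a_0 = 1, a_4 = 0.
For each transient state i, a_i = sum_j P(i->j) * a_j:
  a_1 = 1/5*a_0 + 1/10*a_1 + 1/5*a_2 + 1/2*a_3 + 0*a_4
  a_2 = 2/5*a_0 + 1/10*a_1 + 0*a_2 + 1/10*a_3 + 2/5*a_4
  a_3 = 1/5*a_0 + 1/10*a_1 + 1/2*a_2 + 1/10*a_3 + 1/10*a_4

Substituting a_0 = 1 and a_4 = 0, rearrange to (I - Q) a = r where r[i] = P(i -> 0):
  [9/10, -1/5, -1/2] . (a_1, a_2, a_3) = 1/5
  [-1/10, 1, -1/10] . (a_1, a_2, a_3) = 2/5
  [-1/10, -1/2, 9/10] . (a_1, a_2, a_3) = 1/5

Solving yields:
  a_1 = 223/335
  a_2 = 176/335
  a_3 = 197/335

Starting state is 1, so the absorption probability is a_1 = 223/335.

Answer: 223/335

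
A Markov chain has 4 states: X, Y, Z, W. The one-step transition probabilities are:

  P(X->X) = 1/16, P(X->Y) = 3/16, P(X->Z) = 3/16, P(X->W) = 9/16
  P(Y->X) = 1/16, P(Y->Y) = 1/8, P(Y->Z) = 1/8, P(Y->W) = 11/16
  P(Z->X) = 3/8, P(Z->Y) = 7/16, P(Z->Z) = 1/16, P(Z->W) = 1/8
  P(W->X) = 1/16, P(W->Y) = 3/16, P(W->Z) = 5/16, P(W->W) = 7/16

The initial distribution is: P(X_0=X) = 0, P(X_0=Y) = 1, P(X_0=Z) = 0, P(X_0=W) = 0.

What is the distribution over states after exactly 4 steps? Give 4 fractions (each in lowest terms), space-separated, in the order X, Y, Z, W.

Propagating the distribution step by step (d_{t+1} = d_t * P):
d_0 = (X=0, Y=1, Z=0, W=0)
  d_1[X] = 0*1/16 + 1*1/16 + 0*3/8 + 0*1/16 = 1/16
  d_1[Y] = 0*3/16 + 1*1/8 + 0*7/16 + 0*3/16 = 1/8
  d_1[Z] = 0*3/16 + 1*1/8 + 0*1/16 + 0*5/16 = 1/8
  d_1[W] = 0*9/16 + 1*11/16 + 0*1/8 + 0*7/16 = 11/16
d_1 = (X=1/16, Y=1/8, Z=1/8, W=11/16)
  d_2[X] = 1/16*1/16 + 1/8*1/16 + 1/8*3/8 + 11/16*1/16 = 13/128
  d_2[Y] = 1/16*3/16 + 1/8*1/8 + 1/8*7/16 + 11/16*3/16 = 27/128
  d_2[Z] = 1/16*3/16 + 1/8*1/8 + 1/8*1/16 + 11/16*5/16 = 1/4
  d_2[W] = 1/16*9/16 + 1/8*11/16 + 1/8*1/8 + 11/16*7/16 = 7/16
d_2 = (X=13/128, Y=27/128, Z=1/4, W=7/16)
  d_3[X] = 13/128*1/16 + 27/128*1/16 + 1/4*3/8 + 7/16*1/16 = 9/64
  d_3[Y] = 13/128*3/16 + 27/128*1/8 + 1/4*7/16 + 7/16*3/16 = 485/2048
  d_3[Z] = 13/128*3/16 + 27/128*1/8 + 1/4*1/16 + 7/16*5/16 = 405/2048
  d_3[W] = 13/128*9/16 + 27/128*11/16 + 1/4*1/8 + 7/16*7/16 = 435/1024
d_3 = (X=9/64, Y=485/2048, Z=405/2048, W=435/1024)
  d_4[X] = 9/64*1/16 + 485/2048*1/16 + 405/2048*3/8 + 435/1024*1/16 = 4073/32768
  d_4[Y] = 9/64*3/16 + 485/2048*1/8 + 405/2048*7/16 + 435/1024*3/16 = 7279/32768
  d_4[Z] = 9/64*3/16 + 485/2048*1/8 + 405/2048*1/16 + 435/1024*5/16 = 6589/32768
  d_4[W] = 9/64*9/16 + 485/2048*11/16 + 405/2048*1/8 + 435/1024*7/16 = 14827/32768
d_4 = (X=4073/32768, Y=7279/32768, Z=6589/32768, W=14827/32768)

Answer: 4073/32768 7279/32768 6589/32768 14827/32768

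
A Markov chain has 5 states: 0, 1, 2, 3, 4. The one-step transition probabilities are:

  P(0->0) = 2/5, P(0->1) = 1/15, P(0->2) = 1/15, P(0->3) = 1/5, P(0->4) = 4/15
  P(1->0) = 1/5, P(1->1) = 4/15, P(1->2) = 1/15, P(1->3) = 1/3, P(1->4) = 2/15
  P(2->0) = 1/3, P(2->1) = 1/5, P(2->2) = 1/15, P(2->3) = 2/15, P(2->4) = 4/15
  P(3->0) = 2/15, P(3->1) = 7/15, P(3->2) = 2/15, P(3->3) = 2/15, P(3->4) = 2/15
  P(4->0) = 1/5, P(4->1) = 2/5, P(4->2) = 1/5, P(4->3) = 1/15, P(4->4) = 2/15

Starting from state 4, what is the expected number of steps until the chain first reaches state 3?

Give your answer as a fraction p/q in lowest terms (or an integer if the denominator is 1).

Answer: 8610/1531

Derivation:
Let h_i = expected steps to first reach 3 from state i.
Boundary: h_3 = 0.
First-step equations for the other states:
  h_0 = 1 + 2/5*h_0 + 1/15*h_1 + 1/15*h_2 + 1/5*h_3 + 4/15*h_4
  h_1 = 1 + 1/5*h_0 + 4/15*h_1 + 1/15*h_2 + 1/3*h_3 + 2/15*h_4
  h_2 = 1 + 1/3*h_0 + 1/5*h_1 + 1/15*h_2 + 2/15*h_3 + 4/15*h_4
  h_4 = 1 + 1/5*h_0 + 2/5*h_1 + 1/5*h_2 + 1/15*h_3 + 2/15*h_4

Substituting h_3 = 0 and rearranging gives the linear system (I - Q) h = 1:
  [3/5, -1/15, -1/15, -4/15] . (h_0, h_1, h_2, h_4) = 1
  [-1/5, 11/15, -1/15, -2/15] . (h_0, h_1, h_2, h_4) = 1
  [-1/3, -1/5, 14/15, -4/15] . (h_0, h_1, h_2, h_4) = 1
  [-1/5, -2/5, -1/5, 13/15] . (h_0, h_1, h_2, h_4) = 1

Solving yields:
  h_0 = 8045/1531
  h_1 = 6610/1531
  h_2 = 8390/1531
  h_4 = 8610/1531

Starting state is 4, so the expected hitting time is h_4 = 8610/1531.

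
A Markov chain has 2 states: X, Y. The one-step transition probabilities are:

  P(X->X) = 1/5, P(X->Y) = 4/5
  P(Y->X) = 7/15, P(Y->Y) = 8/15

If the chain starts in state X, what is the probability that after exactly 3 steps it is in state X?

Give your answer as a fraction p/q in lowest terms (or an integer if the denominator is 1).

Computing P^3 by repeated multiplication:
P^1 =
  X: [1/5, 4/5]
  Y: [7/15, 8/15]
P^2 =
  X: [31/75, 44/75]
  Y: [77/225, 148/225]
P^3 =
  X: [401/1125, 724/1125]
  Y: [1267/3375, 2108/3375]

(P^3)[X -> X] = 401/1125

Answer: 401/1125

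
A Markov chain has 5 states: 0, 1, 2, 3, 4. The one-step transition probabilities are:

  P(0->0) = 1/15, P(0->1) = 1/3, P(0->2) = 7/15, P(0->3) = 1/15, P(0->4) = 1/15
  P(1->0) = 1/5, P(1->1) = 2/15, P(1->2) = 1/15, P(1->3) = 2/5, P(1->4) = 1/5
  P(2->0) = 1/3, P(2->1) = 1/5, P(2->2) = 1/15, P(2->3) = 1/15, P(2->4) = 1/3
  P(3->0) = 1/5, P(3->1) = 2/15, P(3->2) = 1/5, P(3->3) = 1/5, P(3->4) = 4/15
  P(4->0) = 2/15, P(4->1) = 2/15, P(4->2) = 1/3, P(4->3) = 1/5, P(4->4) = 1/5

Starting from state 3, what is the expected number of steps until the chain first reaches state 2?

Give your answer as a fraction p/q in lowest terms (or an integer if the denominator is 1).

Answer: 3780/943

Derivation:
Let h_i = expected steps to first reach 2 from state i.
Boundary: h_2 = 0.
First-step equations for the other states:
  h_0 = 1 + 1/15*h_0 + 1/3*h_1 + 7/15*h_2 + 1/15*h_3 + 1/15*h_4
  h_1 = 1 + 1/5*h_0 + 2/15*h_1 + 1/15*h_2 + 2/5*h_3 + 1/5*h_4
  h_3 = 1 + 1/5*h_0 + 2/15*h_1 + 1/5*h_2 + 1/5*h_3 + 4/15*h_4
  h_4 = 1 + 2/15*h_0 + 2/15*h_1 + 1/3*h_2 + 1/5*h_3 + 1/5*h_4

Substituting h_2 = 0 and rearranging gives the linear system (I - Q) h = 1:
  [14/15, -1/3, -1/15, -1/15] . (h_0, h_1, h_3, h_4) = 1
  [-1/5, 13/15, -2/5, -1/5] . (h_0, h_1, h_3, h_4) = 1
  [-1/5, -2/15, 4/5, -4/15] . (h_0, h_1, h_3, h_4) = 1
  [-2/15, -2/15, -1/5, 4/5] . (h_0, h_1, h_3, h_4) = 1

Solving yields:
  h_0 = 3060/943
  h_1 = 375/82
  h_3 = 3780/943
  h_4 = 6705/1886

Starting state is 3, so the expected hitting time is h_3 = 3780/943.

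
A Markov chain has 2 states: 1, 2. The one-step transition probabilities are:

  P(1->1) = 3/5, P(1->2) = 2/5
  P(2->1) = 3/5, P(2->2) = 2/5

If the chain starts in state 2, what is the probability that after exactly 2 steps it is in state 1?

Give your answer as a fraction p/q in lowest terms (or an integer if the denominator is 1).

Answer: 3/5

Derivation:
Computing P^2 by repeated multiplication:
P^1 =
  1: [3/5, 2/5]
  2: [3/5, 2/5]
P^2 =
  1: [3/5, 2/5]
  2: [3/5, 2/5]

(P^2)[2 -> 1] = 3/5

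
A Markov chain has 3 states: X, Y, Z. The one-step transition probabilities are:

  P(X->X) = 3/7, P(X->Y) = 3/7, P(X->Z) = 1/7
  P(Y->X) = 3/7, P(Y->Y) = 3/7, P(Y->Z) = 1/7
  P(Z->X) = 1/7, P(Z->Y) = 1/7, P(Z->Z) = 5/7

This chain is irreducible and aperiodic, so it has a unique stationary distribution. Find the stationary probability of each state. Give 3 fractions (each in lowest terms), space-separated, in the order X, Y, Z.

The stationary distribution satisfies pi = pi * P, i.e.:
  pi_X = 3/7*pi_X + 3/7*pi_Y + 1/7*pi_Z
  pi_Y = 3/7*pi_X + 3/7*pi_Y + 1/7*pi_Z
  pi_Z = 1/7*pi_X + 1/7*pi_Y + 5/7*pi_Z
with normalization: pi_X + pi_Y + pi_Z = 1.

Using the first 2 balance equations plus normalization, the linear system A*pi = b is:
  [-4/7, 3/7, 1/7] . pi = 0
  [3/7, -4/7, 1/7] . pi = 0
  [1, 1, 1] . pi = 1

Solving yields:
  pi_X = 1/3
  pi_Y = 1/3
  pi_Z = 1/3

Verification (pi * P):
  1/3*3/7 + 1/3*3/7 + 1/3*1/7 = 1/3 = pi_X  (ok)
  1/3*3/7 + 1/3*3/7 + 1/3*1/7 = 1/3 = pi_Y  (ok)
  1/3*1/7 + 1/3*1/7 + 1/3*5/7 = 1/3 = pi_Z  (ok)

Answer: 1/3 1/3 1/3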